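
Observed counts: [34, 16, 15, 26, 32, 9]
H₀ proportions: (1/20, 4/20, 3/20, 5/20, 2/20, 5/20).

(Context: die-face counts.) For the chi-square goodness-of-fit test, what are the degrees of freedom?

df = k − 1 = 6 − 1 = 5

degrees of freedom = 5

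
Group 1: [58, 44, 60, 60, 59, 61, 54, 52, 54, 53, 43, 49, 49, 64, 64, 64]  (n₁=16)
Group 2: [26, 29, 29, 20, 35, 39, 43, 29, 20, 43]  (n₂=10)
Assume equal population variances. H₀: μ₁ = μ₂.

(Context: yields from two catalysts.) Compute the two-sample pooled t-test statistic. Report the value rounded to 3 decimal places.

x̄₁=55.500, s₁=6.841, n₁=16
x̄₂=31.300, s₂=8.473, n₂=10
s_p² = [15·6.841² + 9·8.473²]/24 = 56.1708
SE = √(s_p²·(1/16+1/10)) = 3.0212
t = (55.500−31.300)/3.0212 = 8.0100
df = 24

test statistic = 8.010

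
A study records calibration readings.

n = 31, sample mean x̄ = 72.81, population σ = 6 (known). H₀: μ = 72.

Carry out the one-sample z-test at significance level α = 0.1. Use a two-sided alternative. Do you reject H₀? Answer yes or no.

SE = σ/√n = 6/√31 = 1.0776
z = (x̄−μ₀)/SE = (72.81−72)/1.0776 = 0.7516
p-value (two-sided) = 0.45226
At α=0.1: p ≥ α → fail to reject H₀

reject H₀: no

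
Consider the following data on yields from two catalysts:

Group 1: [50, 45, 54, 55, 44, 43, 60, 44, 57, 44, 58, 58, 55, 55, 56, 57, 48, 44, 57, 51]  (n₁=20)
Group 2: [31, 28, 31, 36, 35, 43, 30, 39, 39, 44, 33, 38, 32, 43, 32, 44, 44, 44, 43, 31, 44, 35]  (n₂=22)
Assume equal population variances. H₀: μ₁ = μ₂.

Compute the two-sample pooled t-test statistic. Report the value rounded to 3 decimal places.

x̄₁=51.750, s₁=5.911, n₁=20
x̄₂=37.227, s₂=5.665, n₂=22
s_p² = [19·5.911² + 21·5.665²]/40 = 33.4403
SE = √(s_p²·(1/20+1/22)) = 1.7866
t = (51.750−37.227)/1.7866 = 8.1286
df = 40

test statistic = 8.129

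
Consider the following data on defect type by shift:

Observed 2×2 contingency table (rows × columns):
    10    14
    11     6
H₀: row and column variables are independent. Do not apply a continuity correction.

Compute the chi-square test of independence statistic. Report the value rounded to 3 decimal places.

Row totals [24, 17], col totals [21, 20], n=41
χ² = (10−12.29)²/12.29 + (14−11.71)²/11.71 + (11−8.71)²/8.71 + (6−8.29)²/8.29 = 2.1141
df = 1

test statistic = 2.114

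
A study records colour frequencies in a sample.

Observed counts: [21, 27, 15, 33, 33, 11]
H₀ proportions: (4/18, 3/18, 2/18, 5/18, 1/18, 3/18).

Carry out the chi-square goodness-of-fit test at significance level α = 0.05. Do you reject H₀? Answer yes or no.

n = 140; E_i = n·p_i = [31.11, 23.33, 15.56, 38.89, 7.78, 23.33]
χ² = (21−31.11)²/31.11 + (27−23.33)²/23.33 + (15−15.56)²/15.56 + (33−38.89)²/38.89 + (33−7.78)²/7.78 + (11−23.33)²/23.33 = 93.0850
df = 5
p-value (upper-tail) = 0.00000
At α=0.05: p < α → reject H₀

reject H₀: yes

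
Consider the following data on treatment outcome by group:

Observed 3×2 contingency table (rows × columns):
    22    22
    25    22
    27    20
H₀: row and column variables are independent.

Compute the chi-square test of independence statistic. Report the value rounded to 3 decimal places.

Row totals [44, 47, 47], col totals [74, 64], n=138
χ² = (22−23.59)²/23.59 + (22−20.41)²/20.41 + (25−25.20)²/25.20 + (22−21.80)²/21.80 + (27−25.20)²/25.20 + (20−21.80)²/21.80 = 0.5121
df = 2

test statistic = 0.512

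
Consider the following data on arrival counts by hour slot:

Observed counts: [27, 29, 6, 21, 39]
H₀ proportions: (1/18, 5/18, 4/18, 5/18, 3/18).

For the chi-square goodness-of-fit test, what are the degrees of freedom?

degrees of freedom = 4

df = k − 1 = 5 − 1 = 4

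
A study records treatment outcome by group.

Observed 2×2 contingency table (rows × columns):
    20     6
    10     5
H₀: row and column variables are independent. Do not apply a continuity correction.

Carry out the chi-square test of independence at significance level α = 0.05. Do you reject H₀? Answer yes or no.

reject H₀: no

Row totals [26, 15], col totals [30, 11], n=41
χ² = (20−19.02)²/19.02 + (6−6.98)²/6.98 + (10−10.98)²/10.98 + (5−4.02)²/4.02 = 0.5097
df = 1
p-value (upper-tail) = 0.47526
At α=0.05: p ≥ α → fail to reject H₀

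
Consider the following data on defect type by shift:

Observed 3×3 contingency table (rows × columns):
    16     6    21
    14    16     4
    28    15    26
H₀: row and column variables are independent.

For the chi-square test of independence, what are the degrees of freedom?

degrees of freedom = 4

df = (r−1)(c−1) = (3−1)·(3−1) = 4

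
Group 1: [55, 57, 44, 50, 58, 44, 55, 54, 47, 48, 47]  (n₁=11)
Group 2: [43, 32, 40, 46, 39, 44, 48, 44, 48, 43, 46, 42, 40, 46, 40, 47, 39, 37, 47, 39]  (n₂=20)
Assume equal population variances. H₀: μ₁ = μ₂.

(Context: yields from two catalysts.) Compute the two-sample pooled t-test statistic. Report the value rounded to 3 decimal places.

x̄₁=50.818, s₁=5.154, n₁=11
x̄₂=42.500, s₂=4.224, n₂=20
s_p² = [10·5.154² + 19·4.224²]/29 = 20.8495
SE = √(s_p²·(1/11+1/20)) = 1.7140
t = (50.818−42.500)/1.7140 = 4.8530
df = 29

test statistic = 4.853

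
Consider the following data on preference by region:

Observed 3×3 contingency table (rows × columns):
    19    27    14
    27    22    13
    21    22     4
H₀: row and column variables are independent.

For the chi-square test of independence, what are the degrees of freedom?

df = (r−1)(c−1) = (3−1)·(3−1) = 4

degrees of freedom = 4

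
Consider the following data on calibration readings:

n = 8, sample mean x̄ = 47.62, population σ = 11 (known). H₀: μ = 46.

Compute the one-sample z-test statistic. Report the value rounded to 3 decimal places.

test statistic = 0.417

SE = σ/√n = 11/√8 = 3.8891
z = (x̄−μ₀)/SE = (47.62−46)/3.8891 = 0.4166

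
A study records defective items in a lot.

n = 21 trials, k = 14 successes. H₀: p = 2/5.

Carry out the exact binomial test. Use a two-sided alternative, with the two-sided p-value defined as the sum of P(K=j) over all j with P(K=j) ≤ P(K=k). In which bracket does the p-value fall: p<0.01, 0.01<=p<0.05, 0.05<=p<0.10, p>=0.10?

p-value bracket: 0.01<=p<0.05

Exact binomial: n=21, k=14, p₀=2/5=0.4000
P(X=j) = C(n,j)·p₀^j·(1−p₀)^(n−j); p = Σ P(X=j) over j with P(X=j) ≤ P(X=14)
p-value (two-sided) = 0.02331
→ bracket: 0.01<=p<0.05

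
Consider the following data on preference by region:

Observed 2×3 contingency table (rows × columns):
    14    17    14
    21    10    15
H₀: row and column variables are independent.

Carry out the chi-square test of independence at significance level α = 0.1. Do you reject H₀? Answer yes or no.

Row totals [45, 46], col totals [35, 27, 29], n=91
χ² = (14−17.31)²/17.31 + (17−13.35)²/13.35 + (14−14.34)²/14.34 + (21−17.69)²/17.69 + (10−13.65)²/13.65 + (15−14.66)²/14.66 = 3.2387
df = 2
p-value (upper-tail) = 0.19803
At α=0.1: p ≥ α → fail to reject H₀

reject H₀: no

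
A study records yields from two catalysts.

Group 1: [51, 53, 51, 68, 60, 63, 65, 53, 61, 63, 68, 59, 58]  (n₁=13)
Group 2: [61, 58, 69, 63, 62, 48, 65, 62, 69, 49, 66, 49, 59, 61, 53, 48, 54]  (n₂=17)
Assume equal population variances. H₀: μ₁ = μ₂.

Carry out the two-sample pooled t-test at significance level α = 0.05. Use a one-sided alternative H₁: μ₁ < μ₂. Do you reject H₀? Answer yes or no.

x̄₁=59.462, s₁=6.009, n₁=13
x̄₂=58.588, s₂=7.194, n₂=17
s_p² = [12·6.009² + 16·7.194²]/28 = 45.0482
SE = √(s_p²·(1/13+1/17)) = 2.4729
t = (59.462−58.588)/2.4729 = 0.3532
df = 28
p-value (one-sided, H₁ less) = 0.63669
At α=0.05: p ≥ α → fail to reject H₀

reject H₀: no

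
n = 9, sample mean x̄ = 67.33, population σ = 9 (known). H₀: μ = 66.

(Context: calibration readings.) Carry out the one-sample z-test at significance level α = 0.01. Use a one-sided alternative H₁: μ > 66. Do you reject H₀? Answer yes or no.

reject H₀: no

SE = σ/√n = 9/√9 = 3.0000
z = (x̄−μ₀)/SE = (67.33−66)/3.0000 = 0.4433
p-value (one-sided, H₁ greater) = 0.32876
At α=0.01: p ≥ α → fail to reject H₀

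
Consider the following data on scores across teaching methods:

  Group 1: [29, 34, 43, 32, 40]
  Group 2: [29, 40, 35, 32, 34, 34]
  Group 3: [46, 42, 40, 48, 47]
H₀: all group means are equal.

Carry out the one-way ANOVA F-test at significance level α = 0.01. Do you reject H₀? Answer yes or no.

Group means [35.60, 34.00, 44.60], grand mean 37.812
SSB = Σnᵢ(x̄ᵢ−x̄)² = 342.038; SSW = ΣΣ(x−x̄ᵢ)² = 246.400
MSB = 342.038/2 = 171.0188; MSW = 246.400/13 = 18.9538
F = MSB/MSW = 9.0229
df = (2, 13)
p-value (upper-tail) = 0.00349
At α=0.01: p < α → reject H₀

reject H₀: yes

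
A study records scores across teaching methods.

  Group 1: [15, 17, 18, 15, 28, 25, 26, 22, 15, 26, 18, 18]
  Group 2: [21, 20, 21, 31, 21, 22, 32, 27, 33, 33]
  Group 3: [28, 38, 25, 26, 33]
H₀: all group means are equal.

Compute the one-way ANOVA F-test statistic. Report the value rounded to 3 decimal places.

Group means [20.25, 26.10, 30.00], grand mean 24.222
SSB = Σnᵢ(x̄ᵢ−x̄)² = 391.517; SSW = ΣΣ(x−x̄ᵢ)² = 665.150
MSB = 391.517/2 = 195.7583; MSW = 665.150/24 = 27.7146
F = MSB/MSW = 7.0634
df = (2, 24)

test statistic = 7.063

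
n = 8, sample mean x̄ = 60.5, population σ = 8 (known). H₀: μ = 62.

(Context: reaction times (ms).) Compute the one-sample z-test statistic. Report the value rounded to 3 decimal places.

test statistic = -0.530

SE = σ/√n = 8/√8 = 2.8284
z = (x̄−μ₀)/SE = (60.5−62)/2.8284 = -0.5303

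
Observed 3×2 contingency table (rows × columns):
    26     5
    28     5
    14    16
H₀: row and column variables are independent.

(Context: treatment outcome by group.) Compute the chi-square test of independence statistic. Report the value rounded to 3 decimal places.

Row totals [31, 33, 30], col totals [68, 26], n=94
χ² = (26−22.43)²/22.43 + (5−8.57)²/8.57 + (28−23.87)²/23.87 + (5−9.13)²/9.13 + (14−21.70)²/21.70 + (16−8.30)²/8.30 = 14.5228
df = 2

test statistic = 14.523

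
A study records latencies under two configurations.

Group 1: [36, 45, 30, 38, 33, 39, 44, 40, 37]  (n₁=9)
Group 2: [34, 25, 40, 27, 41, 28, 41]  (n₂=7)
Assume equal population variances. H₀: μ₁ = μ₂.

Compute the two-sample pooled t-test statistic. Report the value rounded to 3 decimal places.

test statistic = 1.447

x̄₁=38.000, s₁=4.796, n₁=9
x̄₂=33.714, s₂=7.064, n₂=7
s_p² = [8·4.796² + 6·7.064²]/14 = 34.5306
SE = √(s_p²·(1/9+1/7)) = 2.9614
t = (38.000−33.714)/2.9614 = 1.4472
df = 14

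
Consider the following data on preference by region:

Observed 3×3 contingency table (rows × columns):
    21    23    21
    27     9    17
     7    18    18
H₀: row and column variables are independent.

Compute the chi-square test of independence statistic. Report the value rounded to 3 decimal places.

Row totals [65, 53, 43], col totals [55, 50, 56], n=161
χ² = (21−22.20)²/22.20 + (23−20.19)²/20.19 + (21−22.61)²/22.61 + (27−18.11)²/18.11 + (9−16.46)²/16.46 + (17−18.43)²/18.43 + (7−14.69)²/14.69 + (18−13.35)²/13.35 + (18−14.96)²/14.96 = 14.6947
df = 4

test statistic = 14.695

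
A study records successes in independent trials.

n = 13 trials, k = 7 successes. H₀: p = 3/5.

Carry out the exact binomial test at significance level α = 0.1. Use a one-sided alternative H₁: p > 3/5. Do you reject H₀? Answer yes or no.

Exact binomial: n=13, k=7, p₀=3/5=0.6000
P(X≥7) from Σ C(n,i)·p₀^i·(1−p₀)^(n−i)
p-value (one-sided, H₁ greater) = 0.77116
At α=0.1: p ≥ α → fail to reject H₀

reject H₀: no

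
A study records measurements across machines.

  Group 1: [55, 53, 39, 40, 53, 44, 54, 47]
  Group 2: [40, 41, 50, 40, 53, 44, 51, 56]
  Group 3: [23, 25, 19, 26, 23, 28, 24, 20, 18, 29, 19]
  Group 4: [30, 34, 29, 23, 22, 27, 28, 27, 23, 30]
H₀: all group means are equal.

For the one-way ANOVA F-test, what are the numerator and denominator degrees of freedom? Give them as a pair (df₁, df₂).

degrees of freedom = [3, 33]

k = 4 groups, N = 37 total
df = (k−1, N−k) = (4−1, 37−4) = (3, 33)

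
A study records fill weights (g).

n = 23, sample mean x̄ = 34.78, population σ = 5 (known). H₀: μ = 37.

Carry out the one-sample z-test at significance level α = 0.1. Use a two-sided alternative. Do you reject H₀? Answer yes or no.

reject H₀: yes

SE = σ/√n = 5/√23 = 1.0426
z = (x̄−μ₀)/SE = (34.78−37)/1.0426 = -2.1293
p-value (two-sided) = 0.03323
At α=0.1: p < α → reject H₀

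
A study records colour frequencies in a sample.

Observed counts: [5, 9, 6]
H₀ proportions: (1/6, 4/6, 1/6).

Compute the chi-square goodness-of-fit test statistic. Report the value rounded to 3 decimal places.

n = 20; E_i = n·p_i = [3.33, 13.33, 3.33]
χ² = (5−3.33)²/3.33 + (9−13.33)²/13.33 + (6−3.33)²/3.33 = 4.3750
df = 2

test statistic = 4.375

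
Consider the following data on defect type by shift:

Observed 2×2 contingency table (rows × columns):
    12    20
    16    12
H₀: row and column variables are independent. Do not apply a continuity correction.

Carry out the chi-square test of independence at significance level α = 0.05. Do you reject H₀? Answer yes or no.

Row totals [32, 28], col totals [28, 32], n=60
χ² = (12−14.93)²/14.93 + (20−17.07)²/17.07 + (16−13.07)²/13.07 + (12−14.93)²/14.93 = 2.3151
df = 1
p-value (upper-tail) = 0.12813
At α=0.05: p ≥ α → fail to reject H₀

reject H₀: no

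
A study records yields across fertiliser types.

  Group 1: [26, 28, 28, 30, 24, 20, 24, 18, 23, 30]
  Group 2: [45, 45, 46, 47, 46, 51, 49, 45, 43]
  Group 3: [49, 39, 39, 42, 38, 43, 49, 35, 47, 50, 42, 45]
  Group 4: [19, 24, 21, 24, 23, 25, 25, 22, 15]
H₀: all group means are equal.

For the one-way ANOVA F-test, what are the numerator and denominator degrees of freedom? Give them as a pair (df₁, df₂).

degrees of freedom = [3, 36]

k = 4 groups, N = 40 total
df = (k−1, N−k) = (4−1, 40−4) = (3, 36)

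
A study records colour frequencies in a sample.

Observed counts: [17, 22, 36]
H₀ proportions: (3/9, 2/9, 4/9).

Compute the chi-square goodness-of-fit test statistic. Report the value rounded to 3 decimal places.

test statistic = 4.480

n = 75; E_i = n·p_i = [25.00, 16.67, 33.33]
χ² = (17−25.00)²/25.00 + (22−16.67)²/16.67 + (36−33.33)²/33.33 = 4.4800
df = 2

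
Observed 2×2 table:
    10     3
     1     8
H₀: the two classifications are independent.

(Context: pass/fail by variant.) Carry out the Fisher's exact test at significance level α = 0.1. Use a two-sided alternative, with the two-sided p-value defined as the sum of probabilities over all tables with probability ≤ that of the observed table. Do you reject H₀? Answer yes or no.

reject H₀: yes

Margins: r₁=13, r₂=9, c₁=11, c₂=11, n=22
p_obs = C(13,10)·C(9,1)/C(22,11); sum pmf over tables with pmf ≤ p_obs
p-value (two-sided) = 0.00752
At α=0.1: p < α → reject H₀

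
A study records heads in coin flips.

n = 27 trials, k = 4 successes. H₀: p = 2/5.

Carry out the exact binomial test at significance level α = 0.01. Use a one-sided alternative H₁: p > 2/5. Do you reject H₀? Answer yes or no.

Exact binomial: n=27, k=4, p₀=2/5=0.4000
P(X≥4) from Σ C(n,i)·p₀^i·(1−p₀)^(n−i)
p-value (one-sided, H₁ greater) = 0.99893
At α=0.01: p ≥ α → fail to reject H₀

reject H₀: no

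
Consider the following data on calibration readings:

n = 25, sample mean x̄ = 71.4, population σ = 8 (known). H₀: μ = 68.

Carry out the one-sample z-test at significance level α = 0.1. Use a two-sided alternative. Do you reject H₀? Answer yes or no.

SE = σ/√n = 8/√25 = 1.6000
z = (x̄−μ₀)/SE = (71.4−68)/1.6000 = 2.1250
p-value (two-sided) = 0.03359
At α=0.1: p < α → reject H₀

reject H₀: yes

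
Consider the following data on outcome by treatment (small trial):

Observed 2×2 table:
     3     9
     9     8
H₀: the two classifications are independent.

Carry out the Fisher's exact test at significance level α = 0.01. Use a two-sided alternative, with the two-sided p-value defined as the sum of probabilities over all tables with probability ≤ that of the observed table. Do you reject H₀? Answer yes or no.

Margins: r₁=12, r₂=17, c₁=12, c₂=17, n=29
p_obs = C(12,3)·C(17,9)/C(29,12); sum pmf over tables with pmf ≤ p_obs
p-value (two-sided) = 0.25097
At α=0.01: p ≥ α → fail to reject H₀

reject H₀: no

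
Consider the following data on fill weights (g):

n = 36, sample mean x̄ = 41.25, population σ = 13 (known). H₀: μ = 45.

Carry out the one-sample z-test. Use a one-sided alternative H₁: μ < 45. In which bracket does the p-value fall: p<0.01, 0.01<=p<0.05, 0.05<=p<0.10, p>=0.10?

SE = σ/√n = 13/√36 = 2.1667
z = (x̄−μ₀)/SE = (41.25−45)/2.1667 = -1.7308
p-value (one-sided, H₁ less) = 0.04175
→ bracket: 0.01<=p<0.05

p-value bracket: 0.01<=p<0.05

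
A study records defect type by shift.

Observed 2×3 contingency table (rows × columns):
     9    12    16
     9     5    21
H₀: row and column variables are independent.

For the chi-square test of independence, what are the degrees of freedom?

degrees of freedom = 2

df = (r−1)(c−1) = (2−1)·(3−1) = 2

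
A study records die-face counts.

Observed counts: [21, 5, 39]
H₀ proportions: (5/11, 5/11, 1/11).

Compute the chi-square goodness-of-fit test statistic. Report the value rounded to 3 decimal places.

n = 65; E_i = n·p_i = [29.55, 29.55, 5.91]
χ² = (21−29.55)²/29.55 + (5−29.55)²/29.55 + (39−5.91)²/5.91 = 208.1723
df = 2

test statistic = 208.172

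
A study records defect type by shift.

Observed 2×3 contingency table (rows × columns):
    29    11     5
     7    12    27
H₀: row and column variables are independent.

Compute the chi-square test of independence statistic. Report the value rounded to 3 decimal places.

test statistic = 28.605

Row totals [45, 46], col totals [36, 23, 32], n=91
χ² = (29−17.80)²/17.80 + (11−11.37)²/11.37 + (5−15.82)²/15.82 + (7−18.20)²/18.20 + (12−11.63)²/11.63 + (27−16.18)²/16.18 = 28.6054
df = 2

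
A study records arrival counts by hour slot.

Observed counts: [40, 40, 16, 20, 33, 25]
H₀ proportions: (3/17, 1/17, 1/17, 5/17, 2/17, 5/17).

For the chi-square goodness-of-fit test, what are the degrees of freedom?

df = k − 1 = 6 − 1 = 5

degrees of freedom = 5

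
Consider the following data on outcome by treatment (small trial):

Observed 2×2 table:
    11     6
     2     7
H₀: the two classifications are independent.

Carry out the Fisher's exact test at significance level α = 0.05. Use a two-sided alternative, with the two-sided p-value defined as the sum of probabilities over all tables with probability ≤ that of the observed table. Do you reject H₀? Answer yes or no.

Margins: r₁=17, r₂=9, c₁=13, c₂=13, n=26
p_obs = C(17,11)·C(9,2)/C(26,13); sum pmf over tables with pmf ≤ p_obs
p-value (two-sided) = 0.09684
At α=0.05: p ≥ α → fail to reject H₀

reject H₀: no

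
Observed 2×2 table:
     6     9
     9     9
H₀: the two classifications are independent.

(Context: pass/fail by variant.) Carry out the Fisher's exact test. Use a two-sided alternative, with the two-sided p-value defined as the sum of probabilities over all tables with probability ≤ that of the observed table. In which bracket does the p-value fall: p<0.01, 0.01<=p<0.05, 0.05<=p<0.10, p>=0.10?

Margins: r₁=15, r₂=18, c₁=15, c₂=18, n=33
p_obs = C(15,6)·C(18,9)/C(33,15); sum pmf over tables with pmf ≤ p_obs
p-value (two-sided) = 0.72851
→ bracket: p>=0.10

p-value bracket: p>=0.10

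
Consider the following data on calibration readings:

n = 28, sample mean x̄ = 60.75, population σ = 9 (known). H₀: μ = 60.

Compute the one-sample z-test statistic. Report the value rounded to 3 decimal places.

SE = σ/√n = 9/√28 = 1.7008
z = (x̄−μ₀)/SE = (60.75−60)/1.7008 = 0.4410

test statistic = 0.441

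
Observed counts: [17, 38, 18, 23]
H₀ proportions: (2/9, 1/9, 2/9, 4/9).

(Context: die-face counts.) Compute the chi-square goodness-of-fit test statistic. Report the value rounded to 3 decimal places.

n = 96; E_i = n·p_i = [21.33, 10.67, 21.33, 42.67]
χ² = (17−21.33)²/21.33 + (38−10.67)²/10.67 + (18−21.33)²/21.33 + (23−42.67)²/42.67 = 80.5078
df = 3

test statistic = 80.508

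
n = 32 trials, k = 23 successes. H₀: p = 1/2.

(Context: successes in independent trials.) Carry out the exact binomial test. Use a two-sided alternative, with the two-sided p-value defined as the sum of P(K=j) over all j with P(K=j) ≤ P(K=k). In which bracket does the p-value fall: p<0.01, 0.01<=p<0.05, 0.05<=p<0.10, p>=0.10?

p-value bracket: 0.01<=p<0.05

Exact binomial: n=32, k=23, p₀=1/2=0.5000
P(X=j) = C(n,j)·p₀^j·(1−p₀)^(n−j); p = Σ P(X=j) over j with P(X=j) ≤ P(X=23)
p-value (two-sided) = 0.02006
→ bracket: 0.01<=p<0.05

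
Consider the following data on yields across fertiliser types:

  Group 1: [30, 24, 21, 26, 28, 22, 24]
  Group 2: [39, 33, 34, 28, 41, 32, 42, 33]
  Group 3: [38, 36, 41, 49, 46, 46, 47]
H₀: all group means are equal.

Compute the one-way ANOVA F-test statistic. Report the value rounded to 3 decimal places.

test statistic = 29.653

Group means [25.00, 35.25, 43.29], grand mean 34.545
SSB = Σnᵢ(x̄ᵢ−x̄)² = 1176.526; SSW = ΣΣ(x−x̄ᵢ)² = 376.929
MSB = 1176.526/2 = 588.2630; MSW = 376.929/19 = 19.8383
F = MSB/MSW = 29.6528
df = (2, 19)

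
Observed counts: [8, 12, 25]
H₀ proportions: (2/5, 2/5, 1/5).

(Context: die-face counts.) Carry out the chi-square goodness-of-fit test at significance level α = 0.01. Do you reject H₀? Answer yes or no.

n = 45; E_i = n·p_i = [18.00, 18.00, 9.00]
χ² = (8−18.00)²/18.00 + (12−18.00)²/18.00 + (25−9.00)²/9.00 = 36.0000
df = 2
p-value (upper-tail) = 0.00000
At α=0.01: p < α → reject H₀

reject H₀: yes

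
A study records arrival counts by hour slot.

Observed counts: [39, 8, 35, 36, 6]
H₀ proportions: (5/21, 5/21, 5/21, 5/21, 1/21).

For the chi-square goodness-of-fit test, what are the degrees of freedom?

degrees of freedom = 4

df = k − 1 = 5 − 1 = 4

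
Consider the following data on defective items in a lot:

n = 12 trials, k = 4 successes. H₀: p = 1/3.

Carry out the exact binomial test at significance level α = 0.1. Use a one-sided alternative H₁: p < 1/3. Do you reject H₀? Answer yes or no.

Exact binomial: n=12, k=4, p₀=1/3=0.3333
P(X≤4) from Σ C(n,i)·p₀^i·(1−p₀)^(n−i)
p-value (one-sided, H₁ less) = 0.63152
At α=0.1: p ≥ α → fail to reject H₀

reject H₀: no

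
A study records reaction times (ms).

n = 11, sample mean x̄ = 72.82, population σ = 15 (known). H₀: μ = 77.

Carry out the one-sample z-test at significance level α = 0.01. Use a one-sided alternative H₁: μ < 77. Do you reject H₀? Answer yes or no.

reject H₀: no

SE = σ/√n = 15/√11 = 4.5227
z = (x̄−μ₀)/SE = (72.82−77)/4.5227 = -0.9242
p-value (one-sided, H₁ less) = 0.17768
At α=0.01: p ≥ α → fail to reject H₀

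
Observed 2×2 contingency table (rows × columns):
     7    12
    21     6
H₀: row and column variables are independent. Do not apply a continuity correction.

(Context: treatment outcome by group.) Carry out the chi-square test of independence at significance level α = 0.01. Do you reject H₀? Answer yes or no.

Row totals [19, 27], col totals [28, 18], n=46
χ² = (7−11.57)²/11.57 + (12−7.43)²/7.43 + (21−16.43)²/16.43 + (6−10.57)²/10.57 = 7.8460
df = 1
p-value (upper-tail) = 0.00509
At α=0.01: p < α → reject H₀

reject H₀: yes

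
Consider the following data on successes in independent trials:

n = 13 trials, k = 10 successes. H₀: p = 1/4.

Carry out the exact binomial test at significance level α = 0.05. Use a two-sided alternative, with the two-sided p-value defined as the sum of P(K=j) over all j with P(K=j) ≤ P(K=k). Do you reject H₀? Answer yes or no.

reject H₀: yes

Exact binomial: n=13, k=10, p₀=1/4=0.2500
P(X=j) = C(n,j)·p₀^j·(1−p₀)^(n−j); p = Σ P(X=j) over j with P(X=j) ≤ P(X=10)
p-value (two-sided) = 0.00013
At α=0.05: p < α → reject H₀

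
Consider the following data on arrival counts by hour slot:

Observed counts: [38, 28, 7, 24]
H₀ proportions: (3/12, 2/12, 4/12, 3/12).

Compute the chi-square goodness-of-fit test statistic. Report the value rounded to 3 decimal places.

test statistic = 36.309

n = 97; E_i = n·p_i = [24.25, 16.17, 32.33, 24.25]
χ² = (38−24.25)²/24.25 + (28−16.17)²/16.17 + (7−32.33)²/32.33 + (24−24.25)²/24.25 = 36.3093
df = 3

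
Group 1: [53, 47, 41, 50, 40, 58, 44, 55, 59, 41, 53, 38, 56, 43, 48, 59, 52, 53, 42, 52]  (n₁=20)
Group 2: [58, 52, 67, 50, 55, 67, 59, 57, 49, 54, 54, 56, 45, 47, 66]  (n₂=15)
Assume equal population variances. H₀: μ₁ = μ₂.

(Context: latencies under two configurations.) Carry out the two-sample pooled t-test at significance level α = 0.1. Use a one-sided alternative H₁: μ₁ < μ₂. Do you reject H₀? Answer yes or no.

reject H₀: yes

x̄₁=49.200, s₁=6.795, n₁=20
x̄₂=55.733, s₂=6.902, n₂=15
s_p² = [19·6.795² + 14·6.902²]/33 = 46.7919
SE = √(s_p²·(1/20+1/15)) = 2.3365
t = (49.200−55.733)/2.3365 = -2.7962
df = 33
p-value (one-sided, H₁ less) = 0.00428
At α=0.1: p < α → reject H₀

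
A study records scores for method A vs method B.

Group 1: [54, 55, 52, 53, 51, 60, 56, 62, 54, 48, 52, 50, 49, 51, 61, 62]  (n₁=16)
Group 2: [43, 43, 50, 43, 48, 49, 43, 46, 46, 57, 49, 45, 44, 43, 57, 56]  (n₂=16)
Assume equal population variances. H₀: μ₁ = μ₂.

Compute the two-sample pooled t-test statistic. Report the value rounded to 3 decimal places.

x̄₁=54.375, s₁=4.617, n₁=16
x̄₂=47.625, s₂=5.084, n₂=16
s_p² = [15·4.617² + 15·5.084²]/30 = 23.5833
SE = √(s_p²·(1/16+1/16)) = 1.7169
t = (54.375−47.625)/1.7169 = 3.9314
df = 30

test statistic = 3.931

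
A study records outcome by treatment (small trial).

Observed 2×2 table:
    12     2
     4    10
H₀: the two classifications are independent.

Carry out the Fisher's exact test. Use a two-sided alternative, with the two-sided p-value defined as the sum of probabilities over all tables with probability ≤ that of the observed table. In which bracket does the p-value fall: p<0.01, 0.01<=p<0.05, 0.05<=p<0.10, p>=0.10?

Margins: r₁=14, r₂=14, c₁=16, c₂=12, n=28
p_obs = C(14,12)·C(14,4)/C(28,16); sum pmf over tables with pmf ≤ p_obs
p-value (two-sided) = 0.00633
→ bracket: p<0.01

p-value bracket: p<0.01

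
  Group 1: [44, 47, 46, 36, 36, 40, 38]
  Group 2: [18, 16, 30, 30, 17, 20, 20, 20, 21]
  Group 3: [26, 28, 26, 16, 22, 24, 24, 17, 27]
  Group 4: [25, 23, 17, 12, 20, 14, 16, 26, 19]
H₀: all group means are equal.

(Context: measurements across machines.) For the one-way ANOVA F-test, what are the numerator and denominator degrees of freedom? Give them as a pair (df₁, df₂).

k = 4 groups, N = 34 total
df = (k−1, N−k) = (4−1, 34−4) = (3, 30)

degrees of freedom = [3, 30]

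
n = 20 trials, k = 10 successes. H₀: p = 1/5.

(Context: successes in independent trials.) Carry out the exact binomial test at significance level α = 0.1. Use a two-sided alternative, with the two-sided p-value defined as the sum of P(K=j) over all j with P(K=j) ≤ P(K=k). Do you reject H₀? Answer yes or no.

reject H₀: yes

Exact binomial: n=20, k=10, p₀=1/5=0.2000
P(X=j) = C(n,j)·p₀^j·(1−p₀)^(n−j); p = Σ P(X=j) over j with P(X=j) ≤ P(X=10)
p-value (two-sided) = 0.00259
At α=0.1: p < α → reject H₀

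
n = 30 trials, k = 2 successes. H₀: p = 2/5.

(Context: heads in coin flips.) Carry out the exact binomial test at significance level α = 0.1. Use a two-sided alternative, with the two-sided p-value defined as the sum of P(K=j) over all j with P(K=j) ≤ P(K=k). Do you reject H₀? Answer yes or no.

reject H₀: yes

Exact binomial: n=30, k=2, p₀=2/5=0.4000
P(X=j) = C(n,j)·p₀^j·(1−p₀)^(n−j); p = Σ P(X=j) over j with P(X=j) ≤ P(X=2)
p-value (two-sided) = 0.00010
At α=0.1: p < α → reject H₀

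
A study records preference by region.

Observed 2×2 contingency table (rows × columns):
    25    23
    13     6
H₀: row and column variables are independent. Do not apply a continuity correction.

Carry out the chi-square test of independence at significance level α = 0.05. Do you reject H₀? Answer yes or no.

Row totals [48, 19], col totals [38, 29], n=67
χ² = (25−27.22)²/27.22 + (23−20.78)²/20.78 + (13−10.78)²/10.78 + (6−8.22)²/8.22 = 1.4800
df = 1
p-value (upper-tail) = 0.22377
At α=0.05: p ≥ α → fail to reject H₀

reject H₀: no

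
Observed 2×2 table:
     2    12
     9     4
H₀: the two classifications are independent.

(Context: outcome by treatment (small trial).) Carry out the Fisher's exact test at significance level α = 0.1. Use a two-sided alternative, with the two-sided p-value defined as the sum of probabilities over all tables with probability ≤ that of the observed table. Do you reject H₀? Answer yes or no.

reject H₀: yes

Margins: r₁=14, r₂=13, c₁=11, c₂=16, n=27
p_obs = C(14,2)·C(13,9)/C(27,11); sum pmf over tables with pmf ≤ p_obs
p-value (two-sided) = 0.00633
At α=0.1: p < α → reject H₀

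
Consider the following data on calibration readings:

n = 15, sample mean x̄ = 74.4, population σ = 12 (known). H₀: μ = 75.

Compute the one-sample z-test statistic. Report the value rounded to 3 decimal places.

SE = σ/√n = 12/√15 = 3.0984
z = (x̄−μ₀)/SE = (74.4−75)/3.0984 = -0.1936

test statistic = -0.194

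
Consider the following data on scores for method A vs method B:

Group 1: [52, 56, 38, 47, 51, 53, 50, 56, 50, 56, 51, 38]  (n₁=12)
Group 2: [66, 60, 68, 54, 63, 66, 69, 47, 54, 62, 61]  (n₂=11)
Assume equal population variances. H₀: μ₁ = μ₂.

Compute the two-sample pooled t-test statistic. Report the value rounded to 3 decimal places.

x̄₁=49.833, s₁=6.177, n₁=12
x̄₂=60.909, s₂=6.804, n₂=11
s_p² = [11·6.177² + 10·6.804²]/21 = 42.0274
SE = √(s_p²·(1/12+1/11)) = 2.7061
t = (49.833−60.909)/2.7061 = -4.0929
df = 21

test statistic = -4.093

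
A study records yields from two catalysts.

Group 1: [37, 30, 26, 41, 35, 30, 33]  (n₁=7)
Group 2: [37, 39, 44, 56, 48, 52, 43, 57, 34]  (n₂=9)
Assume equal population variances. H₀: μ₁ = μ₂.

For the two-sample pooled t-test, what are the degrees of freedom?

degrees of freedom = 14

df = n₁ + n₂ − 2 = 7 + 9 − 2 = 14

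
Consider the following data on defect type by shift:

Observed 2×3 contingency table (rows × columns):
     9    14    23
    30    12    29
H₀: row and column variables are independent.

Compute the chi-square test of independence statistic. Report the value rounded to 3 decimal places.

Row totals [46, 71], col totals [39, 26, 52], n=117
χ² = (9−15.33)²/15.33 + (14−10.22)²/10.22 + (23−20.44)²/20.44 + (30−23.67)²/23.67 + (12−15.78)²/15.78 + (29−31.56)²/31.56 = 7.1379
df = 2

test statistic = 7.138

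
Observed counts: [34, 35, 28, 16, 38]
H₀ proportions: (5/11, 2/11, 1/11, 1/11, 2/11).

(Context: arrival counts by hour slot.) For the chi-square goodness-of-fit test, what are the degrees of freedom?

degrees of freedom = 4

df = k − 1 = 5 − 1 = 4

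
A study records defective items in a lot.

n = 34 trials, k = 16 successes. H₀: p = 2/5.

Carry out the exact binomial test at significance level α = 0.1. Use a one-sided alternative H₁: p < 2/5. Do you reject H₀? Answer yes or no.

Exact binomial: n=34, k=16, p₀=2/5=0.4000
P(X≤16) from Σ C(n,i)·p₀^i·(1−p₀)^(n−i)
p-value (one-sided, H₁ less) = 0.84497
At α=0.1: p ≥ α → fail to reject H₀

reject H₀: no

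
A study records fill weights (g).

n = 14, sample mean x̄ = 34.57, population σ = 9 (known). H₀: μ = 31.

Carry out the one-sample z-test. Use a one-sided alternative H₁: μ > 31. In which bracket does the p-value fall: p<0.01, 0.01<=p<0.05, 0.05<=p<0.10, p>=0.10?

p-value bracket: 0.05<=p<0.10

SE = σ/√n = 9/√14 = 2.4054
z = (x̄−μ₀)/SE = (34.57−31)/2.4054 = 1.4842
p-value (one-sided, H₁ greater) = 0.06888
→ bracket: 0.05<=p<0.10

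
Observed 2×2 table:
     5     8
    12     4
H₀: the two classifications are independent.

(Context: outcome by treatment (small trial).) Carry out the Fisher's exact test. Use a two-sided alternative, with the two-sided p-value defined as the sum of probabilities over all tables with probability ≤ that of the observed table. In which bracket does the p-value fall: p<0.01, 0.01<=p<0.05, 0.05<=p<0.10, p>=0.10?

p-value bracket: 0.05<=p<0.10

Margins: r₁=13, r₂=16, c₁=17, c₂=12, n=29
p_obs = C(13,5)·C(16,12)/C(29,17); sum pmf over tables with pmf ≤ p_obs
p-value (two-sided) = 0.06670
→ bracket: 0.05<=p<0.10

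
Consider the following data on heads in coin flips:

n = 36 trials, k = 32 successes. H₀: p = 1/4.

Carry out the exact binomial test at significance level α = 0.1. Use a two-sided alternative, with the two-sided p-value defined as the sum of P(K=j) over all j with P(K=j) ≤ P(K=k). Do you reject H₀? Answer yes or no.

reject H₀: yes

Exact binomial: n=36, k=32, p₀=1/4=0.2500
P(X=j) = C(n,j)·p₀^j·(1−p₀)^(n−j); p = Σ P(X=j) over j with P(X=j) ≤ P(X=32)
p-value (two-sided) = 0.00000
At α=0.1: p < α → reject H₀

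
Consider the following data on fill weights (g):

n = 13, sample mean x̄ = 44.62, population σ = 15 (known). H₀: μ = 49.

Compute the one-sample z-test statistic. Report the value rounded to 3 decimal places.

test statistic = -1.053

SE = σ/√n = 15/√13 = 4.1603
z = (x̄−μ₀)/SE = (44.62−49)/4.1603 = -1.0528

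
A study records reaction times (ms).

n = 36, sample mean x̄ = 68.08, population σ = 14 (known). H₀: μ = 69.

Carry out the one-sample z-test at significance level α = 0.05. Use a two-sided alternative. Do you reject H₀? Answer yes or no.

reject H₀: no

SE = σ/√n = 14/√36 = 2.3333
z = (x̄−μ₀)/SE = (68.08−69)/2.3333 = -0.3943
p-value (two-sided) = 0.69337
At α=0.05: p ≥ α → fail to reject H₀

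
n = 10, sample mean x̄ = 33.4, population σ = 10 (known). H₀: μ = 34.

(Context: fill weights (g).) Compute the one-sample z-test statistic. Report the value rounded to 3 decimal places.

test statistic = -0.190

SE = σ/√n = 10/√10 = 3.1623
z = (x̄−μ₀)/SE = (33.4−34)/3.1623 = -0.1897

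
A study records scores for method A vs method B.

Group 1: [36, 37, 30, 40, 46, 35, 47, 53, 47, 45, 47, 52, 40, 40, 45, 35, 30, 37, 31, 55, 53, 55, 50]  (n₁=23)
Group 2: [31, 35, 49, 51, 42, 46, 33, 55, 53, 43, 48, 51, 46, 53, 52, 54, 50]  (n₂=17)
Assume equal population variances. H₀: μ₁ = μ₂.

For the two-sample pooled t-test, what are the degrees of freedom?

degrees of freedom = 38

df = n₁ + n₂ − 2 = 23 + 17 − 2 = 38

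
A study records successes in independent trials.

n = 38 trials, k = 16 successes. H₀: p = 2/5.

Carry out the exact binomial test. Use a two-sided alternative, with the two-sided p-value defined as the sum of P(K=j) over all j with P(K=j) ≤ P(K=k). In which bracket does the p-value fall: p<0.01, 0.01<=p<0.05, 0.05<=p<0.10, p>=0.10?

p-value bracket: p>=0.10

Exact binomial: n=38, k=16, p₀=2/5=0.4000
P(X=j) = C(n,j)·p₀^j·(1−p₀)^(n−j); p = Σ P(X=j) over j with P(X=j) ≤ P(X=16)
p-value (two-sided) = 0.86881
→ bracket: p>=0.10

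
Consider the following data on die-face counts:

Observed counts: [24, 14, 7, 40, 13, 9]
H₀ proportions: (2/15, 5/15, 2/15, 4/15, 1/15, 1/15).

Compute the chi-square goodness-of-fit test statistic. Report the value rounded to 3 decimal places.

test statistic = 33.425

n = 107; E_i = n·p_i = [14.27, 35.67, 14.27, 28.53, 7.13, 7.13]
χ² = (24−14.27)²/14.27 + (14−35.67)²/35.67 + (7−14.27)²/14.27 + (40−28.53)²/28.53 + (13−7.13)²/7.13 + (9−7.13)²/7.13 = 33.4252
df = 5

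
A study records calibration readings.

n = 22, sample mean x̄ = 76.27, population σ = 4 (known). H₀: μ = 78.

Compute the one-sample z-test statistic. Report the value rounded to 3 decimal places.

SE = σ/√n = 4/√22 = 0.8528
z = (x̄−μ₀)/SE = (76.27−78)/0.8528 = -2.0286

test statistic = -2.029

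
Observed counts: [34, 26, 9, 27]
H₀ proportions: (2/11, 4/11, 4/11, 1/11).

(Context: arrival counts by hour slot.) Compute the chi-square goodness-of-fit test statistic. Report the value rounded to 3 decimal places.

n = 96; E_i = n·p_i = [17.45, 34.91, 34.91, 8.73]
χ² = (34−17.45)²/17.45 + (26−34.91)²/34.91 + (9−34.91)²/34.91 + (27−8.73)²/8.73 = 75.4453
df = 3

test statistic = 75.445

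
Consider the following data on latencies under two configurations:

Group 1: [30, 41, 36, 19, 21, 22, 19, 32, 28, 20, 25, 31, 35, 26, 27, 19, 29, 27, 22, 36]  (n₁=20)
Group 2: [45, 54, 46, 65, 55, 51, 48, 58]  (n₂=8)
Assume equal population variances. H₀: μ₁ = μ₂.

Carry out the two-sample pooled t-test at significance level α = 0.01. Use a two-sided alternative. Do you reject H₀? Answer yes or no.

reject H₀: yes

x̄₁=27.250, s₁=6.520, n₁=20
x̄₂=52.750, s₂=6.714, n₂=8
s_p² = [19·6.520² + 7·6.714²]/26 = 43.2019
SE = √(s_p²·(1/20+1/8)) = 2.7496
t = (27.250−52.750)/2.7496 = -9.2741
df = 26
p-value (two-sided) = 0.00000
At α=0.01: p < α → reject H₀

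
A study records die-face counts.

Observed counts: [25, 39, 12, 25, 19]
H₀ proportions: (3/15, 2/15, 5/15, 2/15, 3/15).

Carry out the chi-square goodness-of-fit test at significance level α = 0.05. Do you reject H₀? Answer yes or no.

reject H₀: yes

n = 120; E_i = n·p_i = [24.00, 16.00, 40.00, 16.00, 24.00]
χ² = (25−24.00)²/24.00 + (39−16.00)²/16.00 + (12−40.00)²/40.00 + (25−16.00)²/16.00 + (19−24.00)²/24.00 = 58.8083
df = 4
p-value (upper-tail) = 0.00000
At α=0.05: p < α → reject H₀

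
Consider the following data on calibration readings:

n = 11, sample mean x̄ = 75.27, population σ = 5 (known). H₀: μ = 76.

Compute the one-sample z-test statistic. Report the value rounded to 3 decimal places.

SE = σ/√n = 5/√11 = 1.5076
z = (x̄−μ₀)/SE = (75.27−76)/1.5076 = -0.4842

test statistic = -0.484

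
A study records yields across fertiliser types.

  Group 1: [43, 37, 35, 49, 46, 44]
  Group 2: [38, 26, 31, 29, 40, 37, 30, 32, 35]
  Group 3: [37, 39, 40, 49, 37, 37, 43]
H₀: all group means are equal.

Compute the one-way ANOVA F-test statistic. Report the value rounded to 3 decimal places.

test statistic = 7.978

Group means [42.33, 33.11, 40.29], grand mean 37.909
SSB = Σnᵢ(x̄ᵢ−x̄)² = 364.167; SSW = ΣΣ(x−x̄ᵢ)² = 433.651
MSB = 364.167/2 = 182.0837; MSW = 433.651/19 = 22.8237
F = MSB/MSW = 7.9778
df = (2, 19)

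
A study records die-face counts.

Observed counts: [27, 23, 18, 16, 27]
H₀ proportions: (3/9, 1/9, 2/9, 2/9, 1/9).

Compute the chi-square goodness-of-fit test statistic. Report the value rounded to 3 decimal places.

n = 111; E_i = n·p_i = [37.00, 12.33, 24.67, 24.67, 12.33]
χ² = (27−37.00)²/37.00 + (23−12.33)²/12.33 + (18−24.67)²/24.67 + (16−24.67)²/24.67 + (27−12.33)²/12.33 = 34.2162
df = 4

test statistic = 34.216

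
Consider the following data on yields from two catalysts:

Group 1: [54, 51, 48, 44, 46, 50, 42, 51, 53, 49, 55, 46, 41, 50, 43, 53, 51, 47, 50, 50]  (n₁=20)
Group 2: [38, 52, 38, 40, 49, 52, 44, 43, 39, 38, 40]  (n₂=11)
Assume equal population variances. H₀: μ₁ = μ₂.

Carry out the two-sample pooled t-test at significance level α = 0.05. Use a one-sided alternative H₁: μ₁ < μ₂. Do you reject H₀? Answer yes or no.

reject H₀: no

x̄₁=48.700, s₁=4.001, n₁=20
x̄₂=43.000, s₂=5.550, n₂=11
s_p² = [19·4.001² + 10·5.550²]/29 = 21.1103
SE = √(s_p²·(1/20+1/11)) = 1.7247
t = (48.700−43.000)/1.7247 = 3.3049
df = 29
p-value (one-sided, H₁ less) = 0.99873
At α=0.05: p ≥ α → fail to reject H₀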